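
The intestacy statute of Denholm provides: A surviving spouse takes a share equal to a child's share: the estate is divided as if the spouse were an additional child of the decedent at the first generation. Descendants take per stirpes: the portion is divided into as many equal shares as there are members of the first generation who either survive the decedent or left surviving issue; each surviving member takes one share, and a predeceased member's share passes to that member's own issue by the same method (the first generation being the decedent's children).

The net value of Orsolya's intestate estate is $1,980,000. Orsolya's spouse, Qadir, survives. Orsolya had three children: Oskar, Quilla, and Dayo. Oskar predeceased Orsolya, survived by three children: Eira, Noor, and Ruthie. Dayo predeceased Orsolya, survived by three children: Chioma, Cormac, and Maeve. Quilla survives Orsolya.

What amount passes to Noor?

Noor receives $165,000.

The spouse counts as an additional share at the children's level, so there are 4 primary shares of $495,000. Qadir takes one such share ($495,000).
The children's combined portion ($1,485,000) is divided into 3 shares of $495,000: Quilla takes $495,000; Oskar's $495,000 share passes to Oskar's issue; Dayo's $495,000 share passes to Dayo's issue.
Oskar's share ($495,000) is divided into 3 shares of $165,000: Eira, Noor, and Ruthie each take $165,000.
Dayo's share ($495,000) is divided into 3 shares of $165,000: Chioma, Cormac, and Maeve each take $165,000.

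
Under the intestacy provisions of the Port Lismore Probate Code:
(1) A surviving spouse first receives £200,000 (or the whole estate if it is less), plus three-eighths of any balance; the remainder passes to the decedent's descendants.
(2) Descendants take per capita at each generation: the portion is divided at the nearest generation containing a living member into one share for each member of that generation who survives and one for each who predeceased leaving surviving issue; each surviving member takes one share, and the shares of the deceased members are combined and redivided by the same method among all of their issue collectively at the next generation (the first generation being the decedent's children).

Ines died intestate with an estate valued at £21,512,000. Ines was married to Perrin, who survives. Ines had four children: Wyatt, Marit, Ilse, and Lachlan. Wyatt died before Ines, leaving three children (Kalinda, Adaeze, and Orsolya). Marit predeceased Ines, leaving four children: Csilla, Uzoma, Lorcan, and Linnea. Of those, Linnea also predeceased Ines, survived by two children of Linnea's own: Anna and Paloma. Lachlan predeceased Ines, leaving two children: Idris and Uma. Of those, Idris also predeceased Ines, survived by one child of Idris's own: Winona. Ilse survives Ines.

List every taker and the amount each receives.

Perrin first takes £200,000, leaving a balance of £21,312,000. Perrin then takes three-eighths of the balance (£7,992,000), for a total of £8,192,000. The remaining £13,320,000 passes to the descendants.
The descendants' portion (£13,320,000) is divided at the children's generation into 4 shares of £3,330,000. Ilse takes £3,330,000. The 3 shares of the deceased (Wyatt, Marit, and Lachlan) are combined into a pool of £9,990,000.
That pool (£9,990,000) is divided at the grandchildren's generation into 9 shares of £1,110,000. Kalinda, Adaeze, Orsolya, Csilla, Uzoma, Lorcan, and Uma each take £1,110,000. The 2 shares of the deceased (Linnea and Idris) are combined into a pool of £2,220,000.
That pool (£2,220,000) is divided at the great-grandchildren's generation equally among Anna, Paloma, and Winona: £740,000 each.

Perrin: £8,192,000; Kalinda: £1,110,000; Adaeze: £1,110,000; Orsolya: £1,110,000; Csilla: £1,110,000; Uzoma: £1,110,000; Lorcan: £1,110,000; Anna: £740,000; Paloma: £740,000; Ilse: £3,330,000; Winona: £740,000; Uma: £1,110,000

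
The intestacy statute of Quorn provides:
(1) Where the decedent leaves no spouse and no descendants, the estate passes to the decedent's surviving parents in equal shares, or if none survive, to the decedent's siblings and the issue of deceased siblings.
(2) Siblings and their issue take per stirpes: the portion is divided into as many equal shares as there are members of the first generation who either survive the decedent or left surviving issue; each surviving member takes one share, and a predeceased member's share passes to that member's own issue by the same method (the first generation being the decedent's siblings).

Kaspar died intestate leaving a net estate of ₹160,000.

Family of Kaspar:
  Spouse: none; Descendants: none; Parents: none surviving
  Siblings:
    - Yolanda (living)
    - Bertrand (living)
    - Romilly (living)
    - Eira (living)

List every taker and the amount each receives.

Yolanda: ₹40,000; Bertrand: ₹40,000; Romilly: ₹40,000; Eira: ₹40,000

The entire ₹160,000 passes to the siblings and their issue.
That amount (₹160,000) is divided into 4 shares of ₹40,000: Yolanda, Bertrand, Romilly, and Eira each take ₹40,000.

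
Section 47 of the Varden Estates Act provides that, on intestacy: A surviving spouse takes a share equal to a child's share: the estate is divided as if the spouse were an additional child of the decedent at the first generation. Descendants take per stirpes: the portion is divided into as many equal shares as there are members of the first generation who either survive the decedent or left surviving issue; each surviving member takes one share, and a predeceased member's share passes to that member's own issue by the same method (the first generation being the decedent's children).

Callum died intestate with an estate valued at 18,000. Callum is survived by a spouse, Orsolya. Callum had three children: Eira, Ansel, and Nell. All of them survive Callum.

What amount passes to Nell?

Nell receives 4,500.

The spouse counts as an additional share at the children's level, so there are 4 primary shares of 4,500. Orsolya takes one such share (4,500).
The children's combined portion (13,500) is divided into 3 shares of 4,500: Eira, Ansel, and Nell each take 4,500.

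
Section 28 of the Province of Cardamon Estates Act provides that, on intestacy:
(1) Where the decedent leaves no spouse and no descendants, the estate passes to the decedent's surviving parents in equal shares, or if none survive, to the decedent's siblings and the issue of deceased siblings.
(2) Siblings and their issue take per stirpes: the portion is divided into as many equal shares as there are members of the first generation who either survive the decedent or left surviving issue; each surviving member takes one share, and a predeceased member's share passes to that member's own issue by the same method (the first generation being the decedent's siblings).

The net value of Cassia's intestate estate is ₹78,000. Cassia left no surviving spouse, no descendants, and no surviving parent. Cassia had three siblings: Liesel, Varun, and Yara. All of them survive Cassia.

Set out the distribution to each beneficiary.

The entire ₹78,000 passes to the siblings and their issue.
That amount (₹78,000) is divided into 3 shares of ₹26,000: Liesel, Varun, and Yara each take ₹26,000.

Liesel: ₹26,000; Varun: ₹26,000; Yara: ₹26,000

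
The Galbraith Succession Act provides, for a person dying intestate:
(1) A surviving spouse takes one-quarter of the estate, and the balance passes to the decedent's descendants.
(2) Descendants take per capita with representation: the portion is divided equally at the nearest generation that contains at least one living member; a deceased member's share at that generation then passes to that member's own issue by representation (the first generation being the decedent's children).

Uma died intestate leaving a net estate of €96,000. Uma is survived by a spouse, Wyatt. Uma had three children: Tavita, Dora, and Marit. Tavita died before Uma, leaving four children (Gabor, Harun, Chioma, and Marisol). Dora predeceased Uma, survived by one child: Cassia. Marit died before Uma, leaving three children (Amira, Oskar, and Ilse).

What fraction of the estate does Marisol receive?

Wyatt takes one-quarter of €96,000 = €24,000. The remaining €72,000 passes to the descendants.
No child survives, so the initial division is made at the grandchildren's generation.
The descendants' portion (€72,000) is divided into 8 shares of €9,000: Gabor, Harun, Chioma, Marisol, Cassia, Amira, Oskar, and Ilse each take €9,000.

Marisol receives 3/32 of the estate.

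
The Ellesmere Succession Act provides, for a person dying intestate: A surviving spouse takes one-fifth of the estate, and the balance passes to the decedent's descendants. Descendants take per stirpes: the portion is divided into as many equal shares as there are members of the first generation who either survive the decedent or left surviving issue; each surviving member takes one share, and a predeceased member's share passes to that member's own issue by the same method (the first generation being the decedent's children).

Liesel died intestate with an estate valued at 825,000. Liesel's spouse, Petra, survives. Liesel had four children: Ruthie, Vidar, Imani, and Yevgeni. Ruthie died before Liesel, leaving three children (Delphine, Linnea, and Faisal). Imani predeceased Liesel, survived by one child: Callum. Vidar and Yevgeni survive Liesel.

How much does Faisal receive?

Petra takes one-fifth of 825,000 = 165,000. The remaining 660,000 passes to the descendants.
The descendants' portion (660,000) is divided into 4 shares of 165,000: Vidar and Yevgeni each take 165,000; Ruthie's 165,000 share passes to Ruthie's issue; Imani's 165,000 share passes to Imani's issue.
Ruthie's share (165,000) is divided into 3 shares of 55,000: Delphine, Linnea, and Faisal each take 55,000.
Imani's share (165,000) passes entirely to Callum.

Faisal receives 55,000.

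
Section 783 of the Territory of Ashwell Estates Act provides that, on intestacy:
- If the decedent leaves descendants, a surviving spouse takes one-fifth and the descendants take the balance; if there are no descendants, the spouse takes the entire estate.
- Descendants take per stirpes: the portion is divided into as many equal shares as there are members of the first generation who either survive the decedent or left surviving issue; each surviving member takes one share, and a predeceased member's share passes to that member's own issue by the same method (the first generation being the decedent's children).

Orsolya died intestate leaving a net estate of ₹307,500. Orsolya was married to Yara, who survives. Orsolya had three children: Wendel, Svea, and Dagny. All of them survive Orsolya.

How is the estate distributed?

Yara takes one-fifth of ₹307,500 = ₹61,500. The remaining ₹246,000 passes to the descendants.
The descendants' portion (₹246,000) is divided into 3 shares of ₹82,000: Wendel, Svea, and Dagny each take ₹82,000.

Yara: ₹61,500; Wendel: ₹82,000; Svea: ₹82,000; Dagny: ₹82,000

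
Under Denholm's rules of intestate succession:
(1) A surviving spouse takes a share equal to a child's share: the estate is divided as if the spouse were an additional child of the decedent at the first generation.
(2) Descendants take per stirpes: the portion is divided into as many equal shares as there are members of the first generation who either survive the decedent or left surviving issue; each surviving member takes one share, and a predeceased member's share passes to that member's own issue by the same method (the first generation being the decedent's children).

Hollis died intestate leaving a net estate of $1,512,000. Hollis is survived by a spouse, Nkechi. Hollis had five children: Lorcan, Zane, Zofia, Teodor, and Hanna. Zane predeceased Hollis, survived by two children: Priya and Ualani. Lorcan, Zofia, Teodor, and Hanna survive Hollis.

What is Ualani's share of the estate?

The spouse counts as an additional share at the children's level, so there are 6 primary shares of $252,000. Nkechi takes one such share ($252,000).
The children's combined portion ($1,260,000) is divided into 5 shares of $252,000: Lorcan, Zofia, Teodor, and Hanna each take $252,000; Zane's $252,000 share passes to Zane's issue.
Zane's share ($252,000) is divided into 2 shares of $126,000: Priya and Ualani each take $126,000.

Ualani receives $126,000.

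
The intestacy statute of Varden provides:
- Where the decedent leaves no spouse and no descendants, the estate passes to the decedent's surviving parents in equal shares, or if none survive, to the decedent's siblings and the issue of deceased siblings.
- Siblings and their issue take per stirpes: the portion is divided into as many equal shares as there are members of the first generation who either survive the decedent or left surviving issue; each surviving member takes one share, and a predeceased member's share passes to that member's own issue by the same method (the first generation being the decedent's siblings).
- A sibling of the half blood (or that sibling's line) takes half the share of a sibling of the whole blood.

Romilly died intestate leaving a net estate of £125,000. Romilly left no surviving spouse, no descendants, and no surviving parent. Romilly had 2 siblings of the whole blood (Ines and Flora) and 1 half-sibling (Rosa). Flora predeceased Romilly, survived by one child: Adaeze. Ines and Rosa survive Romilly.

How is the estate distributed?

Ines: £50,000; Adaeze: £50,000; Rosa: £25,000

The entire £125,000 passes to the siblings and their issue.
Counting each half-blood sibling's line as half a unit, there are 5/2 units in £125,000, so one unit is £50,000. Whole-blood lines (Ines and Flora) take £50,000 each; half-blood lines (Rosa) take £25,000 each.
Flora's share (£50,000) passes entirely to Adaeze.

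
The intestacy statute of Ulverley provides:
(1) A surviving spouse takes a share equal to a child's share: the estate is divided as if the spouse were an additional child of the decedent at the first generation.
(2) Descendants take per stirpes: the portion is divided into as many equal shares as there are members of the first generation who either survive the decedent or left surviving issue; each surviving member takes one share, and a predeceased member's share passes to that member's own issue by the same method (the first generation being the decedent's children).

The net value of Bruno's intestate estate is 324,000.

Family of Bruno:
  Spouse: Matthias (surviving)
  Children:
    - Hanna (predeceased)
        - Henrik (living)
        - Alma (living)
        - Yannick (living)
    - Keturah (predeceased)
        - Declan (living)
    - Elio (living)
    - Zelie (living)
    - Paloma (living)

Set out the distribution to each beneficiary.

Matthias: 54,000; Henrik: 18,000; Alma: 18,000; Yannick: 18,000; Declan: 54,000; Elio: 54,000; Zelie: 54,000; Paloma: 54,000

The spouse counts as an additional share at the children's level, so there are 6 primary shares of 54,000. Matthias takes one such share (54,000).
The children's combined portion (270,000) is divided into 5 shares of 54,000: Elio, Zelie, and Paloma each take 54,000; Hanna's 54,000 share passes to Hanna's issue; Keturah's 54,000 share passes to Keturah's issue.
Hanna's share (54,000) is divided into 3 shares of 18,000: Henrik, Alma, and Yannick each take 18,000.
Keturah's share (54,000) passes entirely to Declan.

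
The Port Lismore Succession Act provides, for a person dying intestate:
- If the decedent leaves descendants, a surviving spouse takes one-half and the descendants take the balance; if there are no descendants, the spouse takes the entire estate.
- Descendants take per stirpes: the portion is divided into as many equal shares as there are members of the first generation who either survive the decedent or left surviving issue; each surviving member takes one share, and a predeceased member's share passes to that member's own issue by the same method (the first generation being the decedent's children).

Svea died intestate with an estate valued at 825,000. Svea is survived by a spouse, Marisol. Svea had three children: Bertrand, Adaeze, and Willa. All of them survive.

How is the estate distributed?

Marisol takes one-half of 825,000 = 412,500. The remaining 412,500 passes to the descendants.
The descendants' portion (412,500) is divided into 3 shares of 137,500: Bertrand, Adaeze, and Willa each take 137,500.

Marisol: 412,500; Bertrand: 137,500; Adaeze: 137,500; Willa: 137,500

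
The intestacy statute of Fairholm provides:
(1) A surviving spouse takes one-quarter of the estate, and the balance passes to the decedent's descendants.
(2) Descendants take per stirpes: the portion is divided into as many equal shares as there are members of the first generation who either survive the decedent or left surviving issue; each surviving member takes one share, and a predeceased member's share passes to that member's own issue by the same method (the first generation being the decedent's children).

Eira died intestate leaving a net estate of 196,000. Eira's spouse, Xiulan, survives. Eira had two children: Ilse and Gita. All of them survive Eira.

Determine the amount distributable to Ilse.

Xiulan takes one-quarter of 196,000 = 49,000. The remaining 147,000 passes to the descendants.
The descendants' portion (147,000) is divided into 2 shares of 73,500: Ilse and Gita each take 73,500.

Ilse receives 73,500.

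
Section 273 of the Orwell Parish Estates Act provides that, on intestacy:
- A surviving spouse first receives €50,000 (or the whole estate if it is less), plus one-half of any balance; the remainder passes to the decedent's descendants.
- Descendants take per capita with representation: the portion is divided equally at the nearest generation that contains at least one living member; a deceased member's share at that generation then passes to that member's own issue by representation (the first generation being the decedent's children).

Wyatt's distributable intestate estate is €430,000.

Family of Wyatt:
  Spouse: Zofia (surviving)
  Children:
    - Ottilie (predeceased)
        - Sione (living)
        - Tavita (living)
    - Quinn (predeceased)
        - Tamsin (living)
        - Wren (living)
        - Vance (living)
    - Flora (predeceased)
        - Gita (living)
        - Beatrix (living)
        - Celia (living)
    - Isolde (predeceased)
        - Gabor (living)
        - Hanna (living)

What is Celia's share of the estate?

Zofia first takes €50,000, leaving a balance of €380,000. Zofia then takes one-half of the balance (€190,000), for a total of €240,000. The remaining €190,000 passes to the descendants.
No child survives, so the initial division is made at the grandchildren's generation.
The descendants' portion (€190,000) is divided into 10 shares of €19,000: Sione, Tavita, Tamsin, Wren, Vance, Gita, Beatrix, Celia, Gabor, and Hanna each take €19,000.

Celia receives €19,000.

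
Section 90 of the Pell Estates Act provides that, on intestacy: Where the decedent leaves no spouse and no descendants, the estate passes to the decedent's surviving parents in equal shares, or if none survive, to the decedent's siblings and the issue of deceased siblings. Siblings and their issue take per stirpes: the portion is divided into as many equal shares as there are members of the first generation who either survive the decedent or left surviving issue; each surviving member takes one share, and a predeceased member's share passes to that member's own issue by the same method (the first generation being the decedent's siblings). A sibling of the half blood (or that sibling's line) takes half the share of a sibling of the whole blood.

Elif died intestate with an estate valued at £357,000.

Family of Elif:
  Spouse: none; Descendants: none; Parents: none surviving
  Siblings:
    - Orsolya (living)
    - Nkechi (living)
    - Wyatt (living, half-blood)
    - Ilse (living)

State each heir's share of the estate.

The entire £357,000 passes to the siblings and their issue.
Counting each half-blood sibling's line as half a unit, there are 7/2 units in £357,000, so one unit is £102,000. Whole-blood lines (Orsolya, Nkechi, and Ilse) take £102,000 each; half-blood lines (Wyatt) take £51,000 each.

Orsolya: £102,000; Nkechi: £102,000; Wyatt: £51,000; Ilse: £102,000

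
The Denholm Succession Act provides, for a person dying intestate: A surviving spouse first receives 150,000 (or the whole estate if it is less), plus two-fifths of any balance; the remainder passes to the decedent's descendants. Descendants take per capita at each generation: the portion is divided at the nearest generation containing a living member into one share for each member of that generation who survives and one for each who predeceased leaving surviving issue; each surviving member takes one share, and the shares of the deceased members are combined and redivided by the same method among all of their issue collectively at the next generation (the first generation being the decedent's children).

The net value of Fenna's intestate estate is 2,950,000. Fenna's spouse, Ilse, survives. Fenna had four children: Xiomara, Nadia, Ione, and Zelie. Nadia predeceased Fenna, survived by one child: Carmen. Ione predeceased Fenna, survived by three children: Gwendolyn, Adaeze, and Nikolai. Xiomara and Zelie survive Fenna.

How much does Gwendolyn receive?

Ilse first takes 150,000, leaving a balance of 2,800,000. Ilse then takes two-fifths of the balance (1,120,000), for a total of 1,270,000. The remaining 1,680,000 passes to the descendants.
The descendants' portion (1,680,000) is divided at the children's generation into 4 shares of 420,000. Xiomara and Zelie each take 420,000. The 2 shares of the deceased (Nadia and Ione) are combined into a pool of 840,000.
That pool (840,000) is divided at the grandchildren's generation equally among Carmen, Gwendolyn, Adaeze, and Nikolai: 210,000 each.

Gwendolyn receives 210,000.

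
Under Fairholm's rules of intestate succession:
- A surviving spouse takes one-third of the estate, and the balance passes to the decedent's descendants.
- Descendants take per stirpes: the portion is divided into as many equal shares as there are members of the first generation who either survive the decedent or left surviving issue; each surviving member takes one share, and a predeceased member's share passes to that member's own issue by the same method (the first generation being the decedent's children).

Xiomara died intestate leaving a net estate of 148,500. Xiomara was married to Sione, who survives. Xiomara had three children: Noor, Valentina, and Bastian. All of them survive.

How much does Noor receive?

Sione takes one-third of 148,500 = 49,500. The remaining 99,000 passes to the descendants.
The descendants' portion (99,000) is divided into 3 shares of 33,000: Noor, Valentina, and Bastian each take 33,000.

Noor receives 33,000.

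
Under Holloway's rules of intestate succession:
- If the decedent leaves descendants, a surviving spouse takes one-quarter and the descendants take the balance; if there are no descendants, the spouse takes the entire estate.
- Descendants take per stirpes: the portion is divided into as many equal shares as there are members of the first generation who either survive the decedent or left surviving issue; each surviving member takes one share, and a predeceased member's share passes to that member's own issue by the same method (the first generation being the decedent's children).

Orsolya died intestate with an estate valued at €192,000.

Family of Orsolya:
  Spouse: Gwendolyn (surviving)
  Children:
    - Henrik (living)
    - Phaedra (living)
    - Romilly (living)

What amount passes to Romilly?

Romilly receives €48,000.

Gwendolyn takes one-quarter of €192,000 = €48,000. The remaining €144,000 passes to the descendants.
The descendants' portion (€144,000) is divided into 3 shares of €48,000: Henrik, Phaedra, and Romilly each take €48,000.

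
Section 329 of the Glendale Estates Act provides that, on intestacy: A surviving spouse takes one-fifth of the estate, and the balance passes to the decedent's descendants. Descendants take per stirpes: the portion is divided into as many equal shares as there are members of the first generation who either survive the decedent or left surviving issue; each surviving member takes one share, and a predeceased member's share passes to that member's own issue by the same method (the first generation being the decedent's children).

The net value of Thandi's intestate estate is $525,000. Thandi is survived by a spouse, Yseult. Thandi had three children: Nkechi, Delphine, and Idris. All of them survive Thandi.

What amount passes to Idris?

Idris receives $140,000.

Yseult takes one-fifth of $525,000 = $105,000. The remaining $420,000 passes to the descendants.
The descendants' portion ($420,000) is divided into 3 shares of $140,000: Nkechi, Delphine, and Idris each take $140,000.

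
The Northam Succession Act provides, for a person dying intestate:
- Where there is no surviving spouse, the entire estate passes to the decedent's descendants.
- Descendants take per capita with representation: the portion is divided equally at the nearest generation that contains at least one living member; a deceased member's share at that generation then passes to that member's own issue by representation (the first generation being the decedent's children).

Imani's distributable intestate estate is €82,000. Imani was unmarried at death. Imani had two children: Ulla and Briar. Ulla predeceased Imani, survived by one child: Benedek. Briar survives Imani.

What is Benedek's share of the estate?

The entire €82,000 passes to the descendants.
That amount (€82,000) is divided into 2 shares of €41,000: Briar takes €41,000; Ulla's €41,000 share passes to Ulla's issue.
Ulla's share (€41,000) passes entirely to Benedek.

Benedek receives €41,000.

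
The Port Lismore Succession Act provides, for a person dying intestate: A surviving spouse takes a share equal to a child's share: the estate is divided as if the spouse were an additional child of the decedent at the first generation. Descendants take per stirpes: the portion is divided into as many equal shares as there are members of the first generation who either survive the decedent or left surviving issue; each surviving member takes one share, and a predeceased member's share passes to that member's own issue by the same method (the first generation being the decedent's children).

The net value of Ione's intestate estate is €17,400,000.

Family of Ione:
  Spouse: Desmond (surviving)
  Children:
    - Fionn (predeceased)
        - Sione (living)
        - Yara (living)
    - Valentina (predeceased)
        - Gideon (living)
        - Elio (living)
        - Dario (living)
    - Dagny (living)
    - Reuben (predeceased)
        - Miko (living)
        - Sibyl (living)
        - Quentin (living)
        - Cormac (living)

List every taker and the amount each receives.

The spouse counts as an additional share at the children's level, so there are 5 primary shares of €3,480,000. Desmond takes one such share (€3,480,000).
The children's combined portion (€13,920,000) is divided into 4 shares of €3,480,000: Dagny takes €3,480,000; Fionn's €3,480,000 share passes to Fionn's issue; Valentina's €3,480,000 share passes to Valentina's issue; Reuben's €3,480,000 share passes to Reuben's issue.
Fionn's share (€3,480,000) is divided into 2 shares of €1,740,000: Sione and Yara each take €1,740,000.
Valentina's share (€3,480,000) is divided into 3 shares of €1,160,000: Gideon, Elio, and Dario each take €1,160,000.
Reuben's share (€3,480,000) is divided into 4 shares of €870,000: Miko, Sibyl, Quentin, and Cormac each take €870,000.

Desmond: €3,480,000; Sione: €1,740,000; Yara: €1,740,000; Gideon: €1,160,000; Elio: €1,160,000; Dario: €1,160,000; Dagny: €3,480,000; Miko: €870,000; Sibyl: €870,000; Quentin: €870,000; Cormac: €870,000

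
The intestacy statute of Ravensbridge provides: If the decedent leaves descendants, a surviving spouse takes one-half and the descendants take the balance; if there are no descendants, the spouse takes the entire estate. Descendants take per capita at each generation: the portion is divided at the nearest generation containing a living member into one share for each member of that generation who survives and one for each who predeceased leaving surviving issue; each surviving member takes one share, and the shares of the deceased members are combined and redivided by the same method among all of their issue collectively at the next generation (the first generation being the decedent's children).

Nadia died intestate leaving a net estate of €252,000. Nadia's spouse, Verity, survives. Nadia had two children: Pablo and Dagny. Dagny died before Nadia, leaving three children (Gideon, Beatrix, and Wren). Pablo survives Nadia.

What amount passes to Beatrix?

Beatrix receives €21,000.

Verity takes one-half of €252,000 = €126,000. The remaining €126,000 passes to the descendants.
The descendants' portion (€126,000) is divided at the children's generation into 2 shares of €63,000. Pablo takes €63,000. The remaining share for the deceased Dagny (€63,000) is carried to the next generation.
That pool (€63,000) is divided at the grandchildren's generation equally among Gideon, Beatrix, and Wren: €21,000 each.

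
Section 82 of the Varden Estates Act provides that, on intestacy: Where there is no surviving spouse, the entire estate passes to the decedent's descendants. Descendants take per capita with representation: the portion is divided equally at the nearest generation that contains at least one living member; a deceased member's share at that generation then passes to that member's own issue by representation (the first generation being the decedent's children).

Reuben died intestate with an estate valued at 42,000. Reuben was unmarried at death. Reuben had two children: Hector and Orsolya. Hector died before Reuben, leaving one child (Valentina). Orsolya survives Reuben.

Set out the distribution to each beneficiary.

The entire 42,000 passes to the descendants.
That amount (42,000) is divided into 2 shares of 21,000: Orsolya takes 21,000; Hector's 21,000 share passes to Hector's issue.
Hector's share (21,000) passes entirely to Valentina.

Valentina: 21,000; Orsolya: 21,000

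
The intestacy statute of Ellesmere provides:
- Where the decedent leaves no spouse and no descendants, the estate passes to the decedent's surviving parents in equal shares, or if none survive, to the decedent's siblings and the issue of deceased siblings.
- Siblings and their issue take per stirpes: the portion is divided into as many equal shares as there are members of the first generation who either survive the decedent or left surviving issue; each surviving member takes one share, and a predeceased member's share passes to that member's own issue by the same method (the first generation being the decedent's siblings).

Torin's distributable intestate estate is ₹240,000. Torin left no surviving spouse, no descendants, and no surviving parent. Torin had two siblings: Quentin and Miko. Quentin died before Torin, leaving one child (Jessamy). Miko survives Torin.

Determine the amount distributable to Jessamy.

The entire ₹240,000 passes to the siblings and their issue.
That amount (₹240,000) is divided into 2 shares of ₹120,000: Miko takes ₹120,000; Quentin's ₹120,000 share passes to Quentin's issue.
Quentin's share (₹120,000) passes entirely to Jessamy.

Jessamy receives ₹120,000.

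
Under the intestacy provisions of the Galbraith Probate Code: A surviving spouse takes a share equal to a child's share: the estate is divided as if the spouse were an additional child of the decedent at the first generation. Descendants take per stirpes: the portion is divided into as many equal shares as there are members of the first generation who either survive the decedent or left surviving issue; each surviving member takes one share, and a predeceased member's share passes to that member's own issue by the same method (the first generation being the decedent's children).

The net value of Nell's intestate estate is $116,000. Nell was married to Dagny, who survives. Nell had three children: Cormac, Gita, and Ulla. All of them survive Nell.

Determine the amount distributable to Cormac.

Cormac receives $29,000.

The spouse counts as an additional share at the children's level, so there are 4 primary shares of $29,000. Dagny takes one such share ($29,000).
The children's combined portion ($87,000) is divided into 3 shares of $29,000: Cormac, Gita, and Ulla each take $29,000.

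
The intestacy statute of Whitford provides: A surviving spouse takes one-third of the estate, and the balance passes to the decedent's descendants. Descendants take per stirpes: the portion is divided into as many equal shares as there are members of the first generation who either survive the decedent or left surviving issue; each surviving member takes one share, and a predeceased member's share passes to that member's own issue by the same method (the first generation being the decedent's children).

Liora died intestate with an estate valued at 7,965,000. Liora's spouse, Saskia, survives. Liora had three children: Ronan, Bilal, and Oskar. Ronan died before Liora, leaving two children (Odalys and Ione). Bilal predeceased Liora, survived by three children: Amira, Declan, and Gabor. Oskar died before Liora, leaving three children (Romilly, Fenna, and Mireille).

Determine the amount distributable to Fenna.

Fenna receives 590,000.

Saskia takes one-third of 7,965,000 = 2,655,000. The remaining 5,310,000 passes to the descendants.
The descendants' portion (5,310,000) is divided into 3 shares of 1,770,000: Ronan's 1,770,000 share passes to Ronan's issue; Bilal's 1,770,000 share passes to Bilal's issue; Oskar's 1,770,000 share passes to Oskar's issue.
Ronan's share (1,770,000) is divided into 2 shares of 885,000: Odalys and Ione each take 885,000.
Bilal's share (1,770,000) is divided into 3 shares of 590,000: Amira, Declan, and Gabor each take 590,000.
Oskar's share (1,770,000) is divided into 3 shares of 590,000: Romilly, Fenna, and Mireille each take 590,000.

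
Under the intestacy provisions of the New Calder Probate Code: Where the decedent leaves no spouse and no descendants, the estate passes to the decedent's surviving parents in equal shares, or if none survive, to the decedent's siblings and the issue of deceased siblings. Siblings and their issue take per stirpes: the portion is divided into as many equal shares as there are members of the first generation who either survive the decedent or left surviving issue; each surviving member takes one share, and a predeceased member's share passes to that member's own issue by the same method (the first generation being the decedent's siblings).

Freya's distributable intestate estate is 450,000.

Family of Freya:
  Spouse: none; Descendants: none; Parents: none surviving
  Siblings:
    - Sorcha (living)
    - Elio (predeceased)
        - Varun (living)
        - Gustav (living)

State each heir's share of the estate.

The entire 450,000 passes to the siblings and their issue.
That amount (450,000) is divided into 2 shares of 225,000: Sorcha takes 225,000; Elio's 225,000 share passes to Elio's issue.
Elio's share (225,000) is divided into 2 shares of 112,500: Varun and Gustav each take 112,500.

Sorcha: 225,000; Varun: 112,500; Gustav: 112,500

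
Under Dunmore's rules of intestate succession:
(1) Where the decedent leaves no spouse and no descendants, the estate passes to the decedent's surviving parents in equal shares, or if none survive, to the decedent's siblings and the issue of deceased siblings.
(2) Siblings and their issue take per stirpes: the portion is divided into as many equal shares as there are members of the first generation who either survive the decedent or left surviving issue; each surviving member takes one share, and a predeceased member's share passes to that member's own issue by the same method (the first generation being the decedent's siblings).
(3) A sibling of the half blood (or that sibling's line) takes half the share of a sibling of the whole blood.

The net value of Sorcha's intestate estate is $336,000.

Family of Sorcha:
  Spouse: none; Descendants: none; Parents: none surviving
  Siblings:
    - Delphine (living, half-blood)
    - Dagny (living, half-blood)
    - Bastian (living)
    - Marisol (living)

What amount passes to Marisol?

The entire $336,000 passes to the siblings and their issue.
Counting each half-blood sibling's line as half a unit, there are 3 units in $336,000, so one unit is $112,000. Whole-blood lines (Bastian and Marisol) take $112,000 each; half-blood lines (Delphine and Dagny) take $56,000 each.

Marisol receives $112,000.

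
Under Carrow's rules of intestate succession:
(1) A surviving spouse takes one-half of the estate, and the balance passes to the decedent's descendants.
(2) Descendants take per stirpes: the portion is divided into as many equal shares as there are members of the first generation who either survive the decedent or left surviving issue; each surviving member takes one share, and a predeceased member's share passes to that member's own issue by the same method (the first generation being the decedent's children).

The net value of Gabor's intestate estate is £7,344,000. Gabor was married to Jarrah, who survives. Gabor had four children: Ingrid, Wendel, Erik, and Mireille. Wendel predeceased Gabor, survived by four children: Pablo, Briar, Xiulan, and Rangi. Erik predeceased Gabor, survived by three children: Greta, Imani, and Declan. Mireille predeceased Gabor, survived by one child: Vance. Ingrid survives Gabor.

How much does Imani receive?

Imani receives £306,000.

Jarrah takes one-half of £7,344,000 = £3,672,000. The remaining £3,672,000 passes to the descendants.
The descendants' portion (£3,672,000) is divided into 4 shares of £918,000: Ingrid takes £918,000; Wendel's £918,000 share passes to Wendel's issue; Erik's £918,000 share passes to Erik's issue; Mireille's £918,000 share passes to Mireille's issue.
Wendel's share (£918,000) is divided into 4 shares of £229,500: Pablo, Briar, Xiulan, and Rangi each take £229,500.
Erik's share (£918,000) is divided into 3 shares of £306,000: Greta, Imani, and Declan each take £306,000.
Mireille's share (£918,000) passes entirely to Vance.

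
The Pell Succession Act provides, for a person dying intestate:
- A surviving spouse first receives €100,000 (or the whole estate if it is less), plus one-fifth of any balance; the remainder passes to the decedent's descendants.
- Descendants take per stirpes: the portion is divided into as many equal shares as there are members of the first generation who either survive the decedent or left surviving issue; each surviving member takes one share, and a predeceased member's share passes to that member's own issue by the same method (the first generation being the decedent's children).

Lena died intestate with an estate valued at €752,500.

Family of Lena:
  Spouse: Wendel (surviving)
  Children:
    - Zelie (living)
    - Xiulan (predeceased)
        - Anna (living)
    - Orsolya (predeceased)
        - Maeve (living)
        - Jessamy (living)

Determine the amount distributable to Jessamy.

Wendel first takes €100,000, leaving a balance of €652,500. Wendel then takes one-fifth of the balance (€130,500), for a total of €230,500. The remaining €522,000 passes to the descendants.
The descendants' portion (€522,000) is divided into 3 shares of €174,000: Zelie takes €174,000; Xiulan's €174,000 share passes to Xiulan's issue; Orsolya's €174,000 share passes to Orsolya's issue.
Xiulan's share (€174,000) passes entirely to Anna.
Orsolya's share (€174,000) is divided into 2 shares of €87,000: Maeve and Jessamy each take €87,000.

Jessamy receives €87,000.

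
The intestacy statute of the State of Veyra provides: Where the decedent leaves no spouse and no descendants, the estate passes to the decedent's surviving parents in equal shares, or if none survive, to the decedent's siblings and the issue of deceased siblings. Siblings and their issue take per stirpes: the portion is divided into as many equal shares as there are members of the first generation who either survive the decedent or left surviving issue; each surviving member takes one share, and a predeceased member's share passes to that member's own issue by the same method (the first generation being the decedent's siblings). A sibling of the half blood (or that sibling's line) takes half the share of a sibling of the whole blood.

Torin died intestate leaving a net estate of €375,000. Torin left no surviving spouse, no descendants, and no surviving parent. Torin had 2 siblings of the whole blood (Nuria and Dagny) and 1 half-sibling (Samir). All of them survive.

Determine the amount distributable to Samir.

The entire €375,000 passes to the siblings and their issue.
Counting each half-blood sibling's line as half a unit, there are 5/2 units in €375,000, so one unit is €150,000. Whole-blood lines (Nuria and Dagny) take €150,000 each; half-blood lines (Samir) take €75,000 each.

Samir receives €75,000.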